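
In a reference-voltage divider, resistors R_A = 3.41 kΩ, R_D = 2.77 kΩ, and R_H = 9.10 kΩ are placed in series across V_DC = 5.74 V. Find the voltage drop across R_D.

ΣR = 3.41 + 2.77 + 9.10 = 15.28 kΩ.
Voltage divider: V = V_DC · (2.770 / 15.28) = 5.74 × 0.1813 = 1.041 V.

V ≈ 1.04 V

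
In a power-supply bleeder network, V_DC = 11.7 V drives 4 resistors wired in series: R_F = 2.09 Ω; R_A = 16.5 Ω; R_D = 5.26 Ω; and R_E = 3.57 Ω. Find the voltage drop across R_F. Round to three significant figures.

Total series resistance ΣR = 2.09 + 16.5 + 5.26 + 3.57 = 27.42 Ω.
By the voltage-divider rule, V = 11.7 × 2.090/27.42 = 0.8918 V.

V ≈ 0.892 V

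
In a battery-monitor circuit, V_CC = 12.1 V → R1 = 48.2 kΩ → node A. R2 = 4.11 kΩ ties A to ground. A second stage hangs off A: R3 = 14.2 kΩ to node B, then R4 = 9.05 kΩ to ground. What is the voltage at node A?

The second stage (R3 + R4 = 23.25 kΩ) loads node A in parallel with R2.
R2 ‖ (R3+R4) = 3.493 kΩ.
V_A = 12.1 × 3.493/(48.2 + 3.493) = 0.8175 V.

V_A ≈ 0.818 V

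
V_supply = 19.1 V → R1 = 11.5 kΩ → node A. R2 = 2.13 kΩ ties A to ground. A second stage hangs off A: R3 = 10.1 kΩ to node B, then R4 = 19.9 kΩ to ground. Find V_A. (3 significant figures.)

Node A sees R2 in parallel with the series input of stage 2, R3 + R4 = 30.00 kΩ.
Effective lower resistance at A: R2 ‖ 30.00 = 1.989 kΩ.
V_A = 19.1 × 1.989/(11.5 + 1.989) = 2.816 V.

V_A ≈ 2.82 V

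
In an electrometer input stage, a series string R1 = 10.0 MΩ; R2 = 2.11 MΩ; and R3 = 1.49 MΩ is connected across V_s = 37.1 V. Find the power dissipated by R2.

The common current is I = 37.1/13.60 = 2.728 µA.
V(R2) = I·R = 5.756 V; P = V·I = 5.756 × 2.728 = 15.70 µW.

P ≈ 15.7 µW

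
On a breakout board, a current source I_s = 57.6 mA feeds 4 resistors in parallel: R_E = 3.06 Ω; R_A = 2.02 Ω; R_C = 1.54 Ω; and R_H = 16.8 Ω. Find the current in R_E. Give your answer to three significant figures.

ΣG = 1/3.06 + 1/2.02 + 1/1.54 + 1/16.8 = 1.531.
Current divider: I(R_E) = I_s · G_k/ΣG = 57.6 × (0.3268/1.531) = 57.6 × 0.2135 = 12.30 mA.

I ≈ 12.3 mA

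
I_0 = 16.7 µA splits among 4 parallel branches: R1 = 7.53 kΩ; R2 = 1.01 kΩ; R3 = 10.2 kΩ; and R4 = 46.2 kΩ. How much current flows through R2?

Conductances: ΣG = 1/7.53 + 1/1.01 + 1/10.2 + 1/46.2 = 1.243 (1/kΩ).
Current divider: I(R2) = I_0 · G_k/ΣG = 16.7 × (0.9901/1.243) = 16.7 × 0.7968 = 13.31 µA.

I ≈ 13.3 µA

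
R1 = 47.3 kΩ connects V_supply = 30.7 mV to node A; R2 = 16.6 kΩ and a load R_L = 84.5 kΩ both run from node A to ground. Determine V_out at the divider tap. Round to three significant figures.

V_out ≈ 6.96 mV

R2 ‖ R_L = (16.6 × 84.5)/(16.6 + 84.5) = 13.87 kΩ.
Voltage divider with the loaded lower leg: V_out = 30.7 × 13.87/(47.3 + 13.87) = 30.7 × 0.2268 = 6.963 mV.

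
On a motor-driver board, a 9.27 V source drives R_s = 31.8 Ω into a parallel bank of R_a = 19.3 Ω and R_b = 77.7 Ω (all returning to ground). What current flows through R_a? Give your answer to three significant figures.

I ≈ 0.157 A

Equivalent of the parallel group: R_p = 15.46 Ω.
Node voltage V_A = V_DC · R_p/(R_s + R_p) = 9.27 × 0.3271 = 3.032 V.
I(R_a) = V_A / R_a = 3.032/19.3 = 0.1571 A.
(Check via current divider: I_total = 0.1961 A; share G_k/ΣG = 0.8010 → same result.)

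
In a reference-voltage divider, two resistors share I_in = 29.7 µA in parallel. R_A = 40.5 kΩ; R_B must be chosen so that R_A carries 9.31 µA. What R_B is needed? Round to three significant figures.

R_B ≈ 18.5 kΩ

The fraction through R_A equals R_B/(R_A+R_B).
With f = 0.3135, R_B = R_A · f/(1−f) = 40.5 × 0.4566 = 18.49 kΩ.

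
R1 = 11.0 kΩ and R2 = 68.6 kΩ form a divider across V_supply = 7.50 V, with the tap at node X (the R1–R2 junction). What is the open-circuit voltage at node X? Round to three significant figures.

V_th ≈ 6.46 V

With X open, the divider is unloaded: V_th = 7.50 × 68.6/79.60 = 6.464 V.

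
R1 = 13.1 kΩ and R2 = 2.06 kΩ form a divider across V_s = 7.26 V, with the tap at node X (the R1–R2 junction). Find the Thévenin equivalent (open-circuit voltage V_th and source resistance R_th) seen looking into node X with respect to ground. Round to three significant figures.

V_th ≈ 0.987 V, R_th ≈ 1.78 kΩ

With X open, the divider is unloaded: V_th = 7.26 × 2.06/15.16 = 0.9865 V.
Looking into X with the source shorted: R_th = R1·R2/(R1+R2) = 13.10 × 2.06/15.16 = 1.780 kΩ.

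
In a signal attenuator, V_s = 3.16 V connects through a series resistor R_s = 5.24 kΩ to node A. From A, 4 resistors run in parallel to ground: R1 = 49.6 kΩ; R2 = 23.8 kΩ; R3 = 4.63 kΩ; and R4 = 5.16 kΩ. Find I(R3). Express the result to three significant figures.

Equivalent of the parallel group: R_p = 2.119 kΩ.
Node voltage V_A = V_s · R_p/(R_s + R_p) = 3.16 × 0.2879 = 0.9099 V.
Branch current I = V_A/R3 = 0.9099/4.63 = 0.1965 mA.

I ≈ 0.197 mA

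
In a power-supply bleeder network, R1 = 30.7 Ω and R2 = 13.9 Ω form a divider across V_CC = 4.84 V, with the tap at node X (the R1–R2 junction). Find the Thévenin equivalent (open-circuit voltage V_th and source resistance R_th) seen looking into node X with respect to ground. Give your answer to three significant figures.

With X open, the divider is unloaded: V_th = 4.84 × 13.9/44.60 = 1.508 V.
With V_CC suppressed (replaced by a short), R_th = R1 ‖ R2 = (30.70 × 13.9)/(30.70 + 13.9) = 9.568 Ω.

V_th ≈ 1.51 V, R_th ≈ 9.57 Ω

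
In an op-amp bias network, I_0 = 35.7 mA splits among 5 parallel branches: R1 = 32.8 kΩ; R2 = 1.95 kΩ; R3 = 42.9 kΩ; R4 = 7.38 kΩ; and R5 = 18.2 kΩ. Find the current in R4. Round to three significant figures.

Total conductance ΣG = 1/32.8 + 1/1.95 + 1/42.9 + 1/7.38 + 1/18.2 = 0.7571 (units of 1/kΩ).
R4 takes the fraction G_k/ΣG = 0.1355/0.7571 = 0.1790, so I = 35.7 × 0.1790 = 6.390 mA.

I ≈ 6.39 mA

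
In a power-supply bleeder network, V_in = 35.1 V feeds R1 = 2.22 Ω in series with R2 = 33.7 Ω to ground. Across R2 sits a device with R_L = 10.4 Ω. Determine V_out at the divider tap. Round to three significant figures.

R2 ‖ R_L = (33.7 × 10.4)/(33.7 + 10.4) = 7.947 Ω.
Voltage divider with the loaded lower leg: V_out = 35.1 × 7.947/(2.22 + 7.947) = 35.1 × 0.7817 = 27.44 V.

V_out ≈ 27.4 V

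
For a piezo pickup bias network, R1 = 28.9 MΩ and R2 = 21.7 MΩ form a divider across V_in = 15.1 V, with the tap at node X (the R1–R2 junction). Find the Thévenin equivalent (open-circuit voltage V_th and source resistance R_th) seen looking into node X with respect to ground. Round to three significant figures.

V_th ≈ 6.48 V, R_th ≈ 12.4 MΩ

Open-circuit (no load on X): V_th = V_in · R2/(R1 + R2) = 15.1 × 21.7/(28.90 + 21.7) = 6.476 V.
Zeroing V_in shorts the top of R1 to ground, so R_th = R1 ‖ R2 = 12.39 MΩ.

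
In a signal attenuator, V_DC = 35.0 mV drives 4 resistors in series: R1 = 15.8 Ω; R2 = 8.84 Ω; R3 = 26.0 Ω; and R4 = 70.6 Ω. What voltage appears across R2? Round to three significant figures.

V ≈ 2.55 mV

Series total: ΣR = 15.8 + 8.84 + 26.0 + 70.6 = 121.2 Ω.
V = V_DC · R/ΣR = 35.0 × 0.07291 = 2.552 mV.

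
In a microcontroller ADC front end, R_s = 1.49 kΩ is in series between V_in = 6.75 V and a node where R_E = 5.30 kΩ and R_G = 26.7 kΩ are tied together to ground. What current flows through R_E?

Combine the parallel branches: R_p = (1/5.30 + 1/26.7)⁻¹ = 4.422 kΩ.
V_A by voltage divider: V_A = 6.75 × 4.422/(1.49 + 4.422) = 5.049 V.
Branch current I = V_A/R_E = 5.049/5.30 = 0.9526 mA.

I ≈ 0.953 mA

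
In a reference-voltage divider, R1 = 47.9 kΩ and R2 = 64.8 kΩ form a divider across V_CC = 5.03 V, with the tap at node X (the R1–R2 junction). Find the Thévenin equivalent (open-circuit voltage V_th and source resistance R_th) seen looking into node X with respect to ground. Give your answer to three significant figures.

With X open, the divider is unloaded: V_th = 5.03 × 64.8/112.7 = 2.892 V.
With V_CC suppressed (replaced by a short), R_th = R1 ‖ R2 = (47.90 × 64.8)/(47.90 + 64.8) = 27.54 kΩ.

V_th ≈ 2.89 V, R_th ≈ 27.5 kΩ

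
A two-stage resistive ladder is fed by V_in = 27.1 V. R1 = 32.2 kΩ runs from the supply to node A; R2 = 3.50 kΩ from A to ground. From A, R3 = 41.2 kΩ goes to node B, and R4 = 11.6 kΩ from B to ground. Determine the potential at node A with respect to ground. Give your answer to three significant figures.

V_A ≈ 2.51 V

The second stage (R3 + R4 = 52.80 kΩ) loads node A in parallel with R2.
R2 ‖ (R3+R4) = 3.282 kΩ.
V_A = 27.1 × 3.282/(32.2 + 3.282) = 2.507 V.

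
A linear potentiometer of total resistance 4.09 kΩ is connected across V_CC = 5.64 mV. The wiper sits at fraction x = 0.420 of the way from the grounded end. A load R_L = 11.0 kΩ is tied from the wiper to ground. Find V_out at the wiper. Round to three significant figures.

Lower segment x·R_p = 1.718 kΩ; upper segment (1−x)·R_p = 2.372 kΩ.
Lower segment in parallel with the load: 1.718 ‖ 11.0 = 1.486 kΩ.
V_out = 5.64 × 1.486/(2.372 + 1.486) = 2.172 mV.

V_out ≈ 2.17 mV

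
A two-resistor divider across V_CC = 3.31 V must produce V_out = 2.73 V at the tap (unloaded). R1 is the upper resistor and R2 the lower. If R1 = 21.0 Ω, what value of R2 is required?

R2 ≈ 98.8 Ω

The divider ratio is R2/(R1+R2) = 2.73/3.31 = 0.8248.
So R2 = R1 · V_out/(V_CC − V_out) = 21.0 × 2.73/(3.31 − 2.73) = 21.0 × 4.707 = 98.84 Ω.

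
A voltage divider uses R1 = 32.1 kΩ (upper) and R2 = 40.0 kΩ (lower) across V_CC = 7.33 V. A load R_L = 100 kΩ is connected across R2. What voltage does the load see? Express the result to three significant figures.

V_out ≈ 3.45 V

First combine the lower leg with the load: R2 ‖ R_L = 28.57 kΩ.
Voltage divider with the loaded lower leg: V_out = 7.33 × 28.57/(32.1 + 28.57) = 7.33 × 0.4709 = 3.452 V.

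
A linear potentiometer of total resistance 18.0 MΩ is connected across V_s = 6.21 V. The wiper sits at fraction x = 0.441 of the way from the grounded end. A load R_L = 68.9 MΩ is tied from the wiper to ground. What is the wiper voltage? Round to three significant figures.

V_out ≈ 2.57 V

Split the track: R_lower = x·R_p = 7.938 MΩ, R_upper = (1−x)·R_p = 10.06 MΩ.
R_L loads the lower segment: effective lower R = 7.118 MΩ.
V_out = 6.21 × 7.118/(10.06 + 7.118) = 2.573 V.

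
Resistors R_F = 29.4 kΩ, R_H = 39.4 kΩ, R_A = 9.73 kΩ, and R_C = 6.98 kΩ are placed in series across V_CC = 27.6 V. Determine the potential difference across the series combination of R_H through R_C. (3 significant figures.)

Series total: ΣR = 29.4 + 39.4 + 9.73 + 6.98 = 85.51 kΩ.
R_{R_H..R_C} = 39.4 + 9.73 + 6.98 = 56.11 kΩ.
By the voltage-divider rule, V = 27.6 × 56.11/85.51 = 18.11 V.

V ≈ 18.1 V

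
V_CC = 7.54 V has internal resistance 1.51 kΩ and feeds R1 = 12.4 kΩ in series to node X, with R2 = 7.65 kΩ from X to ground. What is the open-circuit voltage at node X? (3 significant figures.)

V_th ≈ 2.68 V

R1' = 1.51 + 12.4 = 13.91 kΩ (source resistance + R1).
V_th is the unloaded tap voltage: V_CC · R2/(R1'+R2) = 7.54 × 0.3548 = 2.675 V.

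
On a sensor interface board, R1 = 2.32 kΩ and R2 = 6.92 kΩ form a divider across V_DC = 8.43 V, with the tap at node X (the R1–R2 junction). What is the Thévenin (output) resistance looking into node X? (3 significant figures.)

R_th ≈ 1.74 kΩ

Looking into X with the source shorted: R_th = R1·R2/(R1+R2) = 2.320 × 6.92/9.240 = 1.737 kΩ.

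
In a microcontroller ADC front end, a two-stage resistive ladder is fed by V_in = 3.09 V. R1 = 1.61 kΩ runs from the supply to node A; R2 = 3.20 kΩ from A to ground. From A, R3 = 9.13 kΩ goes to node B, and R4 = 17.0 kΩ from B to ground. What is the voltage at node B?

Looking into the second stage from A: R3 + R4 = 26.13 kΩ appears in parallel with R2.
Effective lower resistance at A: R2 ‖ 26.13 = 2.851 kΩ.
First divider: V_A = V_in · 2.851/(1.61 + 2.851) = 1.975 V.
Stage 2 is unloaded, so V_B = V_A · R4/(R3+R4) = 1.975 × 17.0/26.13 = 1.285 V.

V_B ≈ 1.28 V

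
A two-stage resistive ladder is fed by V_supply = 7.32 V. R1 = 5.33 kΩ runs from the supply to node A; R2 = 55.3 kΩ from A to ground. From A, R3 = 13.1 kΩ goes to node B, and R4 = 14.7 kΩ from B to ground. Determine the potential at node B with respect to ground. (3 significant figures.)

Looking into the second stage from A: R3 + R4 = 27.80 kΩ appears in parallel with R2.
R2 ‖ (R3+R4) = 18.50 kΩ.
V_A = 7.32 × 18.50/(5.33 + 18.50) = 5.683 V.
Then the unloaded second divider: V_B = V_A × R4/(R3+R4) = 5.683 × 0.5288 = 3.005 V.

V_B ≈ 3.00 V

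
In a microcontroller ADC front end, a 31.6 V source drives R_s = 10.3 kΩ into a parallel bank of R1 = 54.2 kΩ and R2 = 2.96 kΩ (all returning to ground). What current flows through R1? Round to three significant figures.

I ≈ 0.125 mA

Parallel bank: R_p = 1/(1/54.2 + 1/2.96) = 2.807 kΩ.
Node voltage V_A = V_in · R_p/(R_s + R_p) = 31.6 × 0.2141 = 6.767 V.
Branch current I = V_A/R1 = 6.767/54.2 = 0.1249 mA.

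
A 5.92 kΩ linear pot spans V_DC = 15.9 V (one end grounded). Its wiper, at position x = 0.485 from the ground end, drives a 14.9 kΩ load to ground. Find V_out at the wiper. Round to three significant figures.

Split the track: R_lower = x·R_p = 2.871 kΩ, R_upper = (1−x)·R_p = 3.049 kΩ.
Lower segment in parallel with the load: 2.871 ‖ 14.9 = 2.407 kΩ.
Loaded-divider output: V_out = 15.9 × 0.4412 = 7.015 V.
(Unloaded: V_out = x·V_DC = 7.71 V.)

V_out ≈ 7.02 V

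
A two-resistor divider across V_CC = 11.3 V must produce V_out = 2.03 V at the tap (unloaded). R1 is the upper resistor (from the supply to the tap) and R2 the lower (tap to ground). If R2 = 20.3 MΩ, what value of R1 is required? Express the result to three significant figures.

The divider ratio is R2/(R1+R2) = 2.03/11.3 = 0.1796.
Rearranging, R1 = R2·(1−k)/k = 20.3 × 4.567 = 92.70 MΩ.

R1 ≈ 92.7 MΩ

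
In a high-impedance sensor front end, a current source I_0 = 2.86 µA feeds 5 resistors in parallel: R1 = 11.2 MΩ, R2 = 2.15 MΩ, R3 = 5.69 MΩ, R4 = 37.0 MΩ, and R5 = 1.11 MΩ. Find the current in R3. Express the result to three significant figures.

I ≈ 0.303 µA

ΣG = 1/11.2 + 1/2.15 + 1/5.69 + 1/37.0 + 1/1.11 = 1.658.
Current divider: I(R3) = I_0 · G_k/ΣG = 2.86 × (0.1757/1.658) = 2.86 × 0.1060 = 0.3031 µA.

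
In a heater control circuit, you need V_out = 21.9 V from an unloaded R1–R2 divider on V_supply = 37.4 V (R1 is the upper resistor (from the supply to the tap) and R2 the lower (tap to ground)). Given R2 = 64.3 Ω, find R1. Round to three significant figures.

The divider ratio is R2/(R1+R2) = 21.9/37.4 = 0.5856.
So R1 = R2 · (V_supply/V_out − 1) = 64.3 × (37.4/21.9 − 1) = 64.3 × 0.7078 = 45.51 Ω.

R1 ≈ 45.5 Ω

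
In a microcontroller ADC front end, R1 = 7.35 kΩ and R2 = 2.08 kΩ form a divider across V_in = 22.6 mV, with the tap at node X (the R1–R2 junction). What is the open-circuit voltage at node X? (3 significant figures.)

With X open, the divider is unloaded: V_th = 22.6 × 2.08/9.430 = 4.985 mV.

V_th ≈ 4.98 mV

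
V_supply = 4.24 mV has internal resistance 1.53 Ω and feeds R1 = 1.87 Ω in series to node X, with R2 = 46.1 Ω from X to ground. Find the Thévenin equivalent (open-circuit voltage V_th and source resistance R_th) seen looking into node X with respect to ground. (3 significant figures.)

V_th ≈ 3.95 mV, R_th ≈ 3.17 Ω

R1' = 1.53 + 1.87 = 3.400 Ω (source resistance + R1).
Open-circuit (no load on X): V_th = V_supply · R2/(R1' + R2) = 4.24 × 46.1/(3.400 + 46.1) = 3.949 mV.
Zeroing V_supply shorts the top of R1' to ground, so R_th = R1' ‖ R2 = 3.166 Ω.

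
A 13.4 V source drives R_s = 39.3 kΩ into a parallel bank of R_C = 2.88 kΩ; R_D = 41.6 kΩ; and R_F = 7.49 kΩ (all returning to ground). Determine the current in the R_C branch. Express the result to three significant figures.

I ≈ 0.223 mA

Equivalent of the parallel group: R_p = 1.981 kΩ.
V_A = 13.4 × 1.981/41.28 = 0.6431 V.
Branch current I = V_A/R_C = 0.6431/2.88 = 0.2233 mA.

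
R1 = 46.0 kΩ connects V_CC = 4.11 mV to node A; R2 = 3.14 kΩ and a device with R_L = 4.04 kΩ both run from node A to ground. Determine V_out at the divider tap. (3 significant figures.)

First combine the lower leg with the load: R2 ‖ R_L = 1.767 kΩ.
Then V_out = V_CC · R2'/(R1 + R2') = 4.11 × 1.767/47.77 = 0.1520 mV.

V_out ≈ 0.152 mV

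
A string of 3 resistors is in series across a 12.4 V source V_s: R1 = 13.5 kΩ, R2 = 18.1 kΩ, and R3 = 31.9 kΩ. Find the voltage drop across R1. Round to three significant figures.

V ≈ 2.64 V

Total series resistance ΣR = 13.5 + 18.1 + 31.9 = 63.50 kΩ.
Voltage divider: V = V_s · (13.50 / 63.50) = 12.4 × 0.2126 = 2.636 V.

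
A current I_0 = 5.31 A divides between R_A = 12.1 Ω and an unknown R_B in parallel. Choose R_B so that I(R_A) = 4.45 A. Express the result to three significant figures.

R_B ≈ 62.6 Ω

Two-branch current divider: I_A = I_0 · R_B/(R_A + R_B).
With f = 0.8380, R_B = R_A · f/(1−f) = 12.1 × 5.174 = 62.61 Ω.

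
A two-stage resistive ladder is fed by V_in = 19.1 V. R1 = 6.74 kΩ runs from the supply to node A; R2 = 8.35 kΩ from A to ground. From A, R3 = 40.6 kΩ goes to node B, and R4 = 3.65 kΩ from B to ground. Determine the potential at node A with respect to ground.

Node A sees R2 in parallel with the series input of stage 2, R3 + R4 = 44.25 kΩ.
R2 ‖ (R3+R4) = 7.024 kΩ.
So V_A = 19.1 × 0.5103 = 9.747 V.

V_A ≈ 9.75 V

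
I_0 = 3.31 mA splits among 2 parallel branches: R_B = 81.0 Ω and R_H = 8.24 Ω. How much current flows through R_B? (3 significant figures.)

I ≈ 0.306 mA

With just two branches, the current splits inversely with resistance.
So I = 3.31 × 8.24/89.24 = 0.3056 mA.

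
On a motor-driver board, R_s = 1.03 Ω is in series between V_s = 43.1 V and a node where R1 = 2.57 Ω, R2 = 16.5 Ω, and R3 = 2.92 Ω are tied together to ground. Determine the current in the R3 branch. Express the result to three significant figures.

Equivalent of the parallel group: R_p = 1.262 Ω.
Node voltage V_A = V_s · R_p/(R_s + R_p) = 43.1 × 0.5507 = 23.73 V.
Branch current I = V_A/R3 = 23.73/2.92 = 8.128 A.

I ≈ 8.13 A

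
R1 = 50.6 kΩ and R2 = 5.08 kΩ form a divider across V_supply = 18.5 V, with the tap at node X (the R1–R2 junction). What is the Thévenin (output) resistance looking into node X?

Looking into X with the source shorted: R_th = R1·R2/(R1+R2) = 50.60 × 5.08/55.68 = 4.617 kΩ.

R_th ≈ 4.62 kΩ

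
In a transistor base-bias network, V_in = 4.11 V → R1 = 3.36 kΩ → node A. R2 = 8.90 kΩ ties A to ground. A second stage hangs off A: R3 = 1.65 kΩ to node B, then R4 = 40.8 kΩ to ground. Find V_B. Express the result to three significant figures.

V_B ≈ 2.71 V

Looking into the second stage from A: R3 + R4 = 42.45 kΩ appears in parallel with R2.
R2 ‖ (R3+R4) = 7.357 kΩ.
First divider: V_A = V_in · 7.357/(3.36 + 7.357) = 2.821 V.
V_B = V_A × 0.9611 = 2.712 V.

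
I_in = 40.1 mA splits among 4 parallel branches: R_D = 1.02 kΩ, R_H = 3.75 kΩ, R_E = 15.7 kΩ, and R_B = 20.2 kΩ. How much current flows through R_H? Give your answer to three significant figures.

Conductances: ΣG = 1/1.02 + 1/3.75 + 1/15.7 + 1/20.2 = 1.360 (1/kΩ).
By the current-divider rule, I = I_in · G_k/ΣG = 40.1 × 0.1960 = 7.861 mA.

I ≈ 7.86 mA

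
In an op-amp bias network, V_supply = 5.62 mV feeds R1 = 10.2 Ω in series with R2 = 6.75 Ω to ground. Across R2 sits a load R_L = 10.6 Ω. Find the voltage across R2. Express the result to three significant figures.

R2 ‖ R_L = (6.75 × 10.6)/(6.75 + 10.6) = 4.124 Ω.
Then V_out = V_supply · R2'/(R1 + R2') = 5.62 × 4.124/14.32 = 1.618 mV.

V_out ≈ 1.62 mV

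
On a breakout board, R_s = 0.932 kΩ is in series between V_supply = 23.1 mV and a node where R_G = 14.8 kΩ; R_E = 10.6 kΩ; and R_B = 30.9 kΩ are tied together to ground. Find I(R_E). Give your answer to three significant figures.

Equivalent of the parallel group: R_p = 5.147 kΩ.
Node voltage V_A = V_supply · R_p/(R_s + R_p) = 23.1 × 0.8467 = 19.56 mV.
Branch current I = V_A/R_E = 19.56/10.6 = 1.845 µA.

I ≈ 1.85 µA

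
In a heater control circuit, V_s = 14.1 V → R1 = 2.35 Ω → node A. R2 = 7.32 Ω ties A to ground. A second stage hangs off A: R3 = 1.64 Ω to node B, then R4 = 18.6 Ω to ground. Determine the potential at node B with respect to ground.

Node A sees R2 in parallel with the series input of stage 2, R3 + R4 = 20.24 Ω.
Effective lower resistance at A: R2 ‖ 20.24 = 5.376 Ω.
First divider: V_A = V_s · 5.376/(2.35 + 5.376) = 9.811 V.
V_B = V_A × 0.9190 = 9.016 V.

V_B ≈ 9.02 V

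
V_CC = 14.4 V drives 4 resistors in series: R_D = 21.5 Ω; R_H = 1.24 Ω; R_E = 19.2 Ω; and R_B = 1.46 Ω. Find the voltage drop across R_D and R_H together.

V ≈ 7.55 V

Total series resistance ΣR = 21.5 + 1.24 + 19.2 + 1.46 = 43.40 Ω.
R_{R_D..R_H} = 21.5 + 1.24 = 22.74 Ω.
V = V_CC · R/ΣR = 14.4 × 0.5240 = 7.545 V.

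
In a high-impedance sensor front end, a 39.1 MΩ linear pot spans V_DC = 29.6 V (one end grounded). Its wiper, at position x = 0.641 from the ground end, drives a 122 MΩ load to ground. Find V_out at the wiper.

Lower segment x·R_p = 25.06 MΩ; upper segment (1−x)·R_p = 14.04 MΩ.
Lower segment in parallel with the load: 25.06 ‖ 122 = 20.79 MΩ.
V_out = 29.6 × 20.79/(14.04 + 20.79) = 17.67 V.

V_out ≈ 17.7 V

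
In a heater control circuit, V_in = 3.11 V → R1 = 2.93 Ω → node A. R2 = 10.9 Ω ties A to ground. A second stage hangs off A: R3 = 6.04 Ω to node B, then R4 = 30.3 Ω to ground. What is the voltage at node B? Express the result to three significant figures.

Node A sees R2 in parallel with the series input of stage 2, R3 + R4 = 36.34 Ω.
R2 ‖ (R3+R4) = 8.385 Ω.
First divider: V_A = V_in · 8.385/(2.93 + 8.385) = 2.305 V.
Then the unloaded second divider: V_B = V_A × R4/(R3+R4) = 2.305 × 0.8338 = 1.922 V.

V_B ≈ 1.92 V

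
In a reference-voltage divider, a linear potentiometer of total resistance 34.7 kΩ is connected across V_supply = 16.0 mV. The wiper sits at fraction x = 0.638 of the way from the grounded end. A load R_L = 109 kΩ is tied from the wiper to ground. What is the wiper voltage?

V_out ≈ 9.51 mV

Lower segment x·R_p = 22.14 kΩ; upper segment (1−x)·R_p = 12.56 kΩ.
R_L loads the lower segment: effective lower R = 18.40 kΩ.
Then V_out = V_supply · 18.40/(12.56 + 18.40) = 9.509 mV.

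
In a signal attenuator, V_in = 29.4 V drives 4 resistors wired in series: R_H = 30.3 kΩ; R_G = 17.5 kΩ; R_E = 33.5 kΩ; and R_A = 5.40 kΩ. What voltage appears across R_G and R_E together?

V ≈ 17.3 V

Series total: ΣR = 30.3 + 17.5 + 33.5 + 5.40 = 86.70 kΩ.
R_{R_G..R_E} = 17.5 + 33.5 = 51.00 kΩ.
V = V_in · R/ΣR = 29.4 × 0.5882 = 17.29 V.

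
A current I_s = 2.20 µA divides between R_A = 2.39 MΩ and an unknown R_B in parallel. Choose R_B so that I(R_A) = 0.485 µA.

R_B ≈ 0.676 MΩ

Two-branch current divider: I_A = I_s · R_B/(R_A + R_B).
0.485/2.20 = R_B/(R_A + R_B) → R_B = R_A · (0.2205)/(1 − 0.2205) = 2.39 × 0.2828 = 0.6759 MΩ.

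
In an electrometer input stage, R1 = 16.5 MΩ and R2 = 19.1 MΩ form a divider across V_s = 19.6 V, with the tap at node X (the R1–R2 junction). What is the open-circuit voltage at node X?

V_th ≈ 10.5 V

With X open, the divider is unloaded: V_th = 19.6 × 19.1/35.60 = 10.52 V.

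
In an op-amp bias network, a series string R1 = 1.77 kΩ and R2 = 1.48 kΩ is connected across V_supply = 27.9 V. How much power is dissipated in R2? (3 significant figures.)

The common current is I = 27.9/3.250 = 8.585 mA.
V(R2) = I·R = 12.71 V; P = V·I = 12.71 × 8.585 = 109.1 mW.

P ≈ 109 mW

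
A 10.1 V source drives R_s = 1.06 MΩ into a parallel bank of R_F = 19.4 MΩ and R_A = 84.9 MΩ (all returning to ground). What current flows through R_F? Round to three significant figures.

I ≈ 0.488 µA

Parallel bank: R_p = 1/(1/19.4 + 1/84.9) = 15.79 MΩ.
Node voltage V_A = V_supply · R_p/(R_s + R_p) = 10.1 × 0.9371 = 9.465 V.
Branch current I = V_A/R_F = 9.465/19.4 = 0.4879 µA.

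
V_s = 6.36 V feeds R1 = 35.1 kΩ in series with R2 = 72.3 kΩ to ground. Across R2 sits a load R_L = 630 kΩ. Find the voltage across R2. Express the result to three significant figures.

V_out ≈ 4.13 V

First combine the lower leg with the load: R2 ‖ R_L = 64.86 kΩ.
Voltage divider with the loaded lower leg: V_out = 6.36 × 64.86/(35.1 + 64.86) = 6.36 × 0.6488 = 4.127 V.
(Unloaded it would be 4.28 V; the load pulls it down.)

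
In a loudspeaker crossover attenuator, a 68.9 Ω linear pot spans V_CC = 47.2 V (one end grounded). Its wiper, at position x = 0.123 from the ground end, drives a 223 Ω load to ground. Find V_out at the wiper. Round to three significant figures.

Lower segment x·R_p = 8.475 Ω; upper segment (1−x)·R_p = 60.43 Ω.
Lower segment in parallel with the load: 8.475 ‖ 223 = 8.164 Ω.
V_out = 47.2 × 8.164/(60.43 + 8.164) = 5.618 V.

V_out ≈ 5.62 V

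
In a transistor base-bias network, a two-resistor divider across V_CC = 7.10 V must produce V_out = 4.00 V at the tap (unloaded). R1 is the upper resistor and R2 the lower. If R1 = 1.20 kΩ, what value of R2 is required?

R2 ≈ 1.55 kΩ

Required fraction k = V_out/V_CC = 0.5634.
Rearranging, R2 = R1·k/(1−k) = 1.20 × 1.290 = 1.548 kΩ.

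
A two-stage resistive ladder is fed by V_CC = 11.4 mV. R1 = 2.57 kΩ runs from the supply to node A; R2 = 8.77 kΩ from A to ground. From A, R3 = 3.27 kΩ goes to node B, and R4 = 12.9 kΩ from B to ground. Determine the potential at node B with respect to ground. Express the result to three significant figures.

Looking into the second stage from A: R3 + R4 = 16.17 kΩ appears in parallel with R2.
R2 ‖ (R3+R4) = 5.686 kΩ.
V_A = 11.4 × 5.686/(2.57 + 5.686) = 7.851 mV.
Stage 2 is unloaded, so V_B = V_A · R4/(R3+R4) = 7.851 × 12.9/16.17 = 6.264 mV.

V_B ≈ 6.26 mV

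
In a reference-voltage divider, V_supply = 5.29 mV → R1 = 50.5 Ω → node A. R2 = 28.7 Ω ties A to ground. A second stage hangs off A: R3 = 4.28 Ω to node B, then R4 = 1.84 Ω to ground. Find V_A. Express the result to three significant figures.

V_A ≈ 0.480 mV

The second stage (R3 + R4 = 6.120 Ω) loads node A in parallel with R2.
Effective lower resistance at A: R2 ‖ 6.120 = 5.044 Ω.
First divider: V_A = V_supply · 5.044/(50.5 + 5.044) = 0.4804 mV.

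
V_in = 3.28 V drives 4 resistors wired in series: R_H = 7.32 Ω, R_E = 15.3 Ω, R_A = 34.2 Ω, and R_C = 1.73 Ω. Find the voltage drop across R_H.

V ≈ 0.410 V

Total series resistance ΣR = 7.32 + 15.3 + 34.2 + 1.73 = 58.55 Ω.
By the voltage-divider rule, V = 3.28 × 7.320/58.55 = 0.4101 V.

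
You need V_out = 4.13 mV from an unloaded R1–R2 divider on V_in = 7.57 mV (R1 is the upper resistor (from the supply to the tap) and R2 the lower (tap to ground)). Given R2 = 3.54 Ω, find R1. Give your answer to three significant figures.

R1 ≈ 2.95 Ω

V_out/V_in = R2/(R1+R2) = 0.5456.
R1 = R2·(1/k − 1) = 3.54 × 0.8329 = 2.949 Ω.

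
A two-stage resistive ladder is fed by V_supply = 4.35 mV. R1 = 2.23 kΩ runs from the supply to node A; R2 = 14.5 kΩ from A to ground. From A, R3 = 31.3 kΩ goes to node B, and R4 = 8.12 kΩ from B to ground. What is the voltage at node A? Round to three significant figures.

V_A ≈ 3.59 mV

The second stage (R3 + R4 = 39.42 kΩ) loads node A in parallel with R2.
Effective lower resistance at A: R2 ‖ 39.42 = 10.60 kΩ.
First divider: V_A = V_supply · 10.60/(2.23 + 10.60) = 3.594 mV.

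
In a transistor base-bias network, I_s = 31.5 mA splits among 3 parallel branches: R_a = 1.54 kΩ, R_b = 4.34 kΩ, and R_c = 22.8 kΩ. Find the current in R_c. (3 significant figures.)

Conductances: ΣG = 1/1.54 + 1/4.34 + 1/22.8 = 0.9236 (1/kΩ).
Current divider: I(R_c) = I_s · G_k/ΣG = 31.5 × (0.04386/0.9236) = 31.5 × 0.04749 = 1.496 mA.

I ≈ 1.50 mA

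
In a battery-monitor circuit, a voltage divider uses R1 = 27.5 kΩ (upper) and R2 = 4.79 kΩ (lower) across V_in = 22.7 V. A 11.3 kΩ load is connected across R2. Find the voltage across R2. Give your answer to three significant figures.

R2 ‖ R_L = (4.79 × 11.3)/(4.79 + 11.3) = 3.364 kΩ.
Then V_out = V_in · R2'/(R1 + R2') = 22.7 × 3.364/30.86 = 2.474 V.

V_out ≈ 2.47 V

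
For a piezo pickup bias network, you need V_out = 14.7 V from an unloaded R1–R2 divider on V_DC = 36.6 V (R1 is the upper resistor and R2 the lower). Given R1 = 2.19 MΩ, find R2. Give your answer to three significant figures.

Required fraction k = V_out/V_DC = 0.4016.
Rearranging, R2 = R1·k/(1−k) = 2.19 × 0.6712 = 1.470 MΩ.

R2 ≈ 1.47 MΩ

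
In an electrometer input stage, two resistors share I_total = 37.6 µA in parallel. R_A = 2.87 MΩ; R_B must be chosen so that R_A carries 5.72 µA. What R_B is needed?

Two-branch current divider: I_A = I_total · R_B/(R_A + R_B).
5.72/37.6 = R_B/(R_A + R_B) → R_B = R_A · (0.1521)/(1 − 0.1521) = 2.87 × 0.1794 = 0.5149 MΩ.

R_B ≈ 0.515 MΩ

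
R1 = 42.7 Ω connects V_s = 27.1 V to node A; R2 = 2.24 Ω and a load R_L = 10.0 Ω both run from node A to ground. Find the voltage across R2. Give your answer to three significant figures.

V_out ≈ 1.11 V

The load sits in parallel with R2, giving an effective lower resistance R2' = R2·R_L/(R2+R_L) = 1.830 Ω.
Then V_out = V_s · R2'/(R1 + R2') = 27.1 × 1.830/44.53 = 1.114 V.
(Unloaded it would be 1.35 V; the load pulls it down.)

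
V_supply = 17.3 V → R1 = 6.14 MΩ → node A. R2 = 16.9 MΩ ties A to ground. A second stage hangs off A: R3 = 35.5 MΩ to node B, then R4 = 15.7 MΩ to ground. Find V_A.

V_A ≈ 11.7 V

Looking into the second stage from A: R3 + R4 = 51.20 MΩ appears in parallel with R2.
Effective lower resistance at A: R2 ‖ 51.20 = 12.71 MΩ.
V_A = 17.3 × 12.71/(6.14 + 12.71) = 11.66 V.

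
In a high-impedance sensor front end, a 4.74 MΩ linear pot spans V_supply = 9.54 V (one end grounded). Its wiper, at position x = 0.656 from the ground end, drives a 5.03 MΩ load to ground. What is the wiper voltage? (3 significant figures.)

V_out ≈ 5.16 V

Lower segment x·R_p = 3.109 MΩ; upper segment (1−x)·R_p = 1.631 MΩ.
R_L loads the lower segment: effective lower R = 1.922 MΩ.
Loaded-divider output: V_out = 9.54 × 0.5410 = 5.161 V.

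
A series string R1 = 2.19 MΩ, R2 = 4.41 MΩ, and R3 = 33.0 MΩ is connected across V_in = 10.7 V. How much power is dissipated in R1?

ΣR = 39.60 MΩ → I = 10.7/39.60 = 0.2702 µA.
P(R1) = I²·R1 = (0.2702)² × 2.19 = 0.1599 µW.

P ≈ 0.160 µW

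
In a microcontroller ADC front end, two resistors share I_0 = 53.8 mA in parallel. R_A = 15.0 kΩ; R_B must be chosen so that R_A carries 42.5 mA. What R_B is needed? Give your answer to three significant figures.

R_B ≈ 56.4 kΩ

In a two-way split, I_A/I_0 = R_B/(R_A + R_B).
42.5/53.8 = R_B/(R_A + R_B) → R_B = R_A · (0.7900)/(1 − 0.7900) = 15.0 × 3.761 = 56.42 kΩ.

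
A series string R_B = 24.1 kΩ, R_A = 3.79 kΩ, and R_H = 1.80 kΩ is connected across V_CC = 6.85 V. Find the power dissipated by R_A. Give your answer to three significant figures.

Series current I = V_CC/ΣR = 6.85/29.69 = 0.2307 mA.
P(R_A) = I²·R_A = (0.2307)² × 3.79 = 0.2017 mW.

P ≈ 0.202 mW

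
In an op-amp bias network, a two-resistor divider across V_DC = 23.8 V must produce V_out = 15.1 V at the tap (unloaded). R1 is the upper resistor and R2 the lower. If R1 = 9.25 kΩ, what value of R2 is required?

V_out/V_DC = R2/(R1+R2) = 0.6345.
R2 = R1 · 0.6345/(1 − 0.6345) = 16.05 kΩ.

R2 ≈ 16.1 kΩ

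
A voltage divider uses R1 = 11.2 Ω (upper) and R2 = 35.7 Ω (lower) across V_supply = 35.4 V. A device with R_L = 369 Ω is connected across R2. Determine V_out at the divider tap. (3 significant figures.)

The load sits in parallel with R2, giving an effective lower resistance R2' = R2·R_L/(R2+R_L) = 32.55 Ω.
Now apply the divider: V_out = 35.4 × 0.7440 = 26.34 V.
(Unloaded it would be 26.9 V; the load pulls it down.)

V_out ≈ 26.3 V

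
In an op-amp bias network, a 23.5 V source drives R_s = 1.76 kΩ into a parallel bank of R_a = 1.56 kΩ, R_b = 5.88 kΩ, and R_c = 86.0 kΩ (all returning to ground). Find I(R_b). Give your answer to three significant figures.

Combine the parallel branches: R_p = (1/1.56 + 1/5.88 + 1/86.0)⁻¹ = 1.215 kΩ.
V_A by voltage divider: V_A = 23.5 × 1.215/(1.76 + 1.215) = 9.600 V.
Branch current I = V_A/R_b = 9.600/5.88 = 1.633 mA.
(Check via current divider: I_total = 7.898 mA; share G_k/ΣG = 0.2067 → same result.)

I ≈ 1.63 mA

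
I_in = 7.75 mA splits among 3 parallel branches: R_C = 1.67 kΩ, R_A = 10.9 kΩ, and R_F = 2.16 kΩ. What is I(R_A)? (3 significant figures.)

I ≈ 0.616 mA

ΣG = 1/1.67 + 1/10.9 + 1/2.16 = 1.154.
R_A takes the fraction G_k/ΣG = 0.09174/1.154 = 0.07953, so I = 7.75 × 0.07953 = 0.6164 mA.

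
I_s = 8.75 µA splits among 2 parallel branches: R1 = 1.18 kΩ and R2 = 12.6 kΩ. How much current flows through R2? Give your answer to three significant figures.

I ≈ 0.749 µA

Two-branch current divider: I_k = I_s · R_other/(R_1 + R_2).
So I = 8.75 × 1.18/13.78 = 0.7493 µA.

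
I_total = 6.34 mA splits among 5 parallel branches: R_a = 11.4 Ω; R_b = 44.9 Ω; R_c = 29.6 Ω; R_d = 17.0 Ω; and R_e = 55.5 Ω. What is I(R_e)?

I ≈ 0.518 mA

Total conductance ΣG = 1/11.4 + 1/44.9 + 1/29.6 + 1/17.0 + 1/55.5 = 0.2206 (units of 1/Ω).
Current divider: I(R_e) = I_total · G_k/ΣG = 6.34 × (0.01802/0.2206) = 6.34 × 0.08167 = 0.5178 mA.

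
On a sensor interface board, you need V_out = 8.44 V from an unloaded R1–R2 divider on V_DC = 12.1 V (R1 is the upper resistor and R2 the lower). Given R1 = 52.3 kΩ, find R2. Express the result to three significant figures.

The divider ratio is R2/(R1+R2) = 8.44/12.1 = 0.6975.
So R2 = R1 · V_out/(V_DC − V_out) = 52.3 × 8.44/(12.1 − 8.44) = 52.3 × 2.306 = 120.6 kΩ.

R2 ≈ 121 kΩ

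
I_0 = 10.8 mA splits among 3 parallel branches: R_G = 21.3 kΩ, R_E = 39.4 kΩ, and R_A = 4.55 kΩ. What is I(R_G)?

Total conductance ΣG = 1/21.3 + 1/39.4 + 1/4.55 = 0.2921 (units of 1/kΩ).
By the current-divider rule, I = I_0 · G_k/ΣG = 10.8 × 0.1607 = 1.736 mA.

I ≈ 1.74 mA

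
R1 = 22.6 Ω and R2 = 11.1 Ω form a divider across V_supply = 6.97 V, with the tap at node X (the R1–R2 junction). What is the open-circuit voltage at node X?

V_th ≈ 2.30 V

Open-circuit (no load on X): V_th = V_supply · R2/(R1 + R2) = 6.97 × 11.1/(22.60 + 11.1) = 2.296 V.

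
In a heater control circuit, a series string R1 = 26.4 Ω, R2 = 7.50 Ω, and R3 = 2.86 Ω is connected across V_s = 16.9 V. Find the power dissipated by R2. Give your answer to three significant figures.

The common current is I = 16.9/36.76 = 0.4597 A.
P = I²R = 0.2114 × 7.50 = 1.585 W.

P ≈ 1.59 W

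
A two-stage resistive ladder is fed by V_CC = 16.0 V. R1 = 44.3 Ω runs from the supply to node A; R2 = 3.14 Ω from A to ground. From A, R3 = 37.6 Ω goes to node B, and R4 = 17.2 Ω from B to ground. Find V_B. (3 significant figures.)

The second stage (R3 + R4 = 54.80 Ω) loads node A in parallel with R2.
Effective lower resistance at A: R2 ‖ 54.80 = 2.970 Ω.
First divider: V_A = V_CC · 2.970/(44.3 + 2.970) = 1.005 V.
Then the unloaded second divider: V_B = V_A × R4/(R3+R4) = 1.005 × 0.3139 = 0.3155 V.

V_B ≈ 0.316 V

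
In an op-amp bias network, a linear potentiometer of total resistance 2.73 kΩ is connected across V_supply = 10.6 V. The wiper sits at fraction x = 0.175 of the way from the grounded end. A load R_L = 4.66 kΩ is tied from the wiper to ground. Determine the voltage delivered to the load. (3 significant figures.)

V_out ≈ 1.71 V

The pot divides into 2.252 kΩ above the wiper and 0.4777 kΩ below.
R_L loads the lower segment: effective lower R = 0.4333 kΩ.
Then V_out = V_supply · 0.4333/(2.252 + 0.4333) = 1.710 V.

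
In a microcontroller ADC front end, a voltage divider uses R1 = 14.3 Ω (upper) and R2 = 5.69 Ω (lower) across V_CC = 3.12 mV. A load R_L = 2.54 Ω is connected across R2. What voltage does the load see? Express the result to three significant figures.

The load sits in parallel with R2, giving an effective lower resistance R2' = R2·R_L/(R2+R_L) = 1.756 Ω.
Now apply the divider: V_out = 3.12 × 0.1094 = 0.3412 mV.

V_out ≈ 0.341 mV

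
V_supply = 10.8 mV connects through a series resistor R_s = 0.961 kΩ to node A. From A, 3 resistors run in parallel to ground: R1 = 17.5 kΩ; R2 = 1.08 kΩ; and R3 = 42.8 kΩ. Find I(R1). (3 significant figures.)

I ≈ 0.314 µA

Parallel bank: R_p = 1/(1/17.5 + 1/1.08 + 1/42.8) = 0.9936 kΩ.
V_A by voltage divider: V_A = 10.8 × 0.9936/(0.961 + 0.9936) = 5.490 mV.
Branch current I = V_A/R1 = 5.490/17.5 = 0.3137 µA.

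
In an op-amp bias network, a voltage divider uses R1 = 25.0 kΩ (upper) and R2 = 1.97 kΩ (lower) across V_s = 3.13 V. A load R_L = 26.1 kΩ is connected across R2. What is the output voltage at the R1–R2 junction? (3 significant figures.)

V_out ≈ 0.214 V

First combine the lower leg with the load: R2 ‖ R_L = 1.832 kΩ.
Then V_out = V_s · R2'/(R1 + R2') = 3.13 × 1.832/26.83 = 0.2137 V.
(Unloaded it would be 0.229 V; the load pulls it down.)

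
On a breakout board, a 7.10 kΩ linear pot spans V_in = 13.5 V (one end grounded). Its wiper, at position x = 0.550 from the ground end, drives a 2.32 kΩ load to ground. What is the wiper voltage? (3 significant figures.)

Lower segment x·R_p = 3.905 kΩ; upper segment (1−x)·R_p = 3.195 kΩ.
Lower segment in parallel with the load: 3.905 ‖ 2.32 = 1.455 kΩ.
Loaded-divider output: V_out = 13.5 × 0.3130 = 4.225 V.

V_out ≈ 4.22 V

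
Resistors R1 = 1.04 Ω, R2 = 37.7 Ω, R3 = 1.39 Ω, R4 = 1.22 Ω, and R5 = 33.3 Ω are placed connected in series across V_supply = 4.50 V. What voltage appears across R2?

V ≈ 2.27 V

ΣR = 1.04 + 37.7 + 1.39 + 1.22 + 33.3 = 74.65 Ω.
By the voltage-divider rule, V = 4.50 × 37.70/74.65 = 2.273 V.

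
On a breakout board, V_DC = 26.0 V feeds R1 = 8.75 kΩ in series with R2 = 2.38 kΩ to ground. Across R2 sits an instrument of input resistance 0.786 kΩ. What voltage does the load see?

The load sits in parallel with R2, giving an effective lower resistance R2' = R2·R_L/(R2+R_L) = 0.5909 kΩ.
Now apply the divider: V_out = 26.0 × 0.06326 = 1.645 V.
(Unloaded it would be 5.56 V; the load pulls it down.)

V_out ≈ 1.64 V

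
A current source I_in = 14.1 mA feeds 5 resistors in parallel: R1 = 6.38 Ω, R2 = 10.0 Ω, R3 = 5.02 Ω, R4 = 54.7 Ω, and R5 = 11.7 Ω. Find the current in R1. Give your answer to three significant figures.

ΣG = 1/6.38 + 1/10.0 + 1/5.02 + 1/54.7 + 1/11.7 = 0.5597.
By the current-divider rule, I = I_in · G_k/ΣG = 14.1 × 0.2800 = 3.949 mA.

I ≈ 3.95 mA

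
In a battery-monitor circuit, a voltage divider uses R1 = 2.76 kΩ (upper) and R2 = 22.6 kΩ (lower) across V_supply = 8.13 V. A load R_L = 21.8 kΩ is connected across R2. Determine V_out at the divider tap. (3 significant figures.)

V_out ≈ 6.51 V

First combine the lower leg with the load: R2 ‖ R_L = 11.10 kΩ.
Now apply the divider: V_out = 8.13 × 0.8008 = 6.511 V.
(Unloaded it would be 7.25 V; the load pulls it down.)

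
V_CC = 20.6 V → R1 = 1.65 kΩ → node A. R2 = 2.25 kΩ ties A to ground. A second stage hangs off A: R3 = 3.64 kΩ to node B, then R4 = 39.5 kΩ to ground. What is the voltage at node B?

V_B ≈ 10.6 V

Node A sees R2 in parallel with the series input of stage 2, R3 + R4 = 43.14 kΩ.
R2 ‖ (R3+R4) = 2.138 kΩ.
So V_A = 20.6 × 0.5645 = 11.63 V.
V_B = V_A × 0.9156 = 10.65 V.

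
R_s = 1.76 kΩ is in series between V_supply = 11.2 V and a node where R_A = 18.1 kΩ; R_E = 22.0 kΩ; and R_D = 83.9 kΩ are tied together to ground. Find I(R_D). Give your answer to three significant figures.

Parallel bank: R_p = 1/(1/18.1 + 1/22.0 + 1/83.9) = 8.879 kΩ.
Node voltage V_A = V_supply · R_p/(R_s + R_p) = 11.2 × 0.8346 = 9.347 V.
I(R_D) = V_A / R_D = 9.347/83.9 = 0.1114 mA.
(Equivalently: I_total = 1.053 mA, then current-divider fraction G_k/ΣG = 0.1058.)

I ≈ 0.111 mA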